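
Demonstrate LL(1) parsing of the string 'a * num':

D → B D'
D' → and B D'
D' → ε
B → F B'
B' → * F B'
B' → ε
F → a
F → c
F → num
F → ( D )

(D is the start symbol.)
LL(1) parsing maintains a stack (initially the start symbol over $) and the input. At each step: if the stack top is a terminal, match it against the current input token; if it is a non-terminal N, replace it with the RHS of M[N, lookahead] (the unique production whose predict set contains the lookahead).

Stack is shown with the top on the left.

Stack        Input      Action
------------------------------
D $          a * num $  output D → B D'
B D' $       a * num $  output B → F B'
F B' D' $    a * num $  output F → a
a B' D' $    a * num $  match 'a'
B' D' $      * num $    output B' → * F B'
* F B' D' $  * num $    match '*'
F B' D' $    num $      output F → num
num B' D' $  num $      match 'num'
B' D' $      $          output B' → ε
D' $         $          output D' → ε
$            $          accept

The string is accepted.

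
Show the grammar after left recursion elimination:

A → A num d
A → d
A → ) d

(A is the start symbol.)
A is directly left-recursive. The standard transformation for
  A → A α₁ | ... | A α_m | β₁ | ... | β_n
is
  A  → β₁ A' | ... | β_n A'
  A' → α₁ A' | ... | α_m A' | ε

A → d becomes A → d A'
A → ) d becomes A → ) d A'
A → A num d becomes A' → num d A'
Add A' → ε

Resulting grammar:
A → d A'
A → ) d A'
A' → num d A'
A' → ε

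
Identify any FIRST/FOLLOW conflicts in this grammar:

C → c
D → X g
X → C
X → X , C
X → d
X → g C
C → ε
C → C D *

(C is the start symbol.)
Yes. C → c with FOLLOW(C) on { 'c' }; C → C D '*' with FOLLOW(C) on { ',', 'c', 'd', 'g' }; X → X ',' C with FOLLOW(X) on { ',', 'g' }; X → g C with FOLLOW(X) on { 'g' }

A FIRST/FOLLOW conflict occurs when a non-terminal N has a nullable alternative N → β (β ⇒* ε) and another alternative N → α with FIRST(α) ∩ FOLLOW(N) ≠ ∅: on such a lookahead the parser cannot decide between expanding α and letting N vanish via β.

Nullable non-terminals: C, X.
FIRST sets used below: FIRST(C) = { ',', 'c', 'd', 'g', ε }, FIRST(D) = { ',', 'c', 'd', 'g' }, FIRST(X) = { ',', 'c', 'd', 'g', ε }

C: nullable alternative(s) C → ε; FOLLOW(C) = { $, ',', 'c', 'd', 'g' }
  C → c: FIRST \ {ε} = { 'c' } — overlaps FOLLOW(C) on { 'c' }: CONFLICT
  C → ε: FIRST \ {ε} = { } — this is the only nullable alternative, skip
  C → C D *: FIRST \ {ε} = { ',', 'c', 'd', 'g' } — overlaps FOLLOW(C) on { ',', 'c', 'd', 'g' }: CONFLICT

X: nullable alternative(s) X → C; FOLLOW(X) = { ',', 'g' }
  X → C: FIRST \ {ε} = { ',', 'c', 'd', 'g' } — this is the only nullable alternative, skip
  X → X , C: FIRST \ {ε} = { ',', 'c', 'd', 'g' } — overlaps FOLLOW(X) on { ',', 'g' }: CONFLICT
  X → d: FIRST \ {ε} = { 'd' } — disjoint from FOLLOW(X)
  X → g C: FIRST \ {ε} = { 'g' } — overlaps FOLLOW(X) on { 'g' }: CONFLICT

D has no nullable alternative, so no FIRST/FOLLOW check is needed there.

So the grammar has 4 FIRST/FOLLOW conflicts (marked CONFLICT above).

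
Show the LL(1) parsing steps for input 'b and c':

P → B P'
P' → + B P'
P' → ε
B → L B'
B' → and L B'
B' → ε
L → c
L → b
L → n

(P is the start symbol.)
Stack is shown with the top on the left.

Stack          Input      Action
--------------------------------
P $            b and c $  output P → B P'
B P' $         b and c $  output B → L B'
L B' P' $      b and c $  output L → b
b B' P' $      b and c $  match 'b'
B' P' $        and c $    output B' → and L B'
and L B' P' $  and c $    match 'and'
L B' P' $      c $        output L → c
c B' P' $      c $        match 'c'
B' P' $        $          output B' → ε
P' $           $          output P' → ε
$              $          accept

The string is accepted.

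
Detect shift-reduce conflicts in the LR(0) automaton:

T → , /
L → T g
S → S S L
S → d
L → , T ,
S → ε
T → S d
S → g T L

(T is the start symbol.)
A shift-reduce conflict occurs when an LR(0) state has both:
  - a complete (reduce) item [A → α .] (dot at the end), and
  - a shift item [B → β . c γ] (dot before a terminal).

Augment with T' → T and build the canonical LR(0) collection (I0 = CLOSURE({[T' → . T]}), then GOTO on every symbol after a dot until no new states appear). It has 18 states:
  I0: { [S → . S S L], [S → . d], [S → . g T L], [S → .], [T → . , /], [T → . S d], [T' → . T] }  — shift, reduce
  I1: { [T → , . /] }  — shift
  I2: { [S → . S S L], [S → . d], [S → . g T L], [S → .], [S → S . S L], [T → S . d] }  — shift, reduce
  I3: { [T' → T .] }  — accept
  I4: { [S → d .] }  — reduce
  I5: { [S → . S S L], [S → . d], [S → . g T L], [S → .], [S → g . T L], [T → . , /], [T → . S d] }  — shift, reduce
  I6: { [L → . , T ,], [L → . T g], [S → . S S L], [S → . d], [S → . g T L], [S → .], [S → g T . L], [T → . , /], [T → . S d] }  — shift, reduce
  I7: { [L → , . T ,], [S → . S S L], [S → . d], [S → . g T L], [S → .], [T → , . /], [T → . , /], [T → . S d] }  — shift, reduce
  I8: { [S → g T L .] }  — reduce
  I9: { [L → T . g] }  — shift
  I10: { [L → T g .] }  — reduce
  I11: { [T → , / .] }  — reduce
  I12: { [L → , T . ,] }  — shift
  I13: { [L → , T , .] }  — reduce
  I14: { [L → . , T ,], [L → . T g], [S → . S S L], [S → . d], [S → . g T L], [S → .], [S → S . S L], [S → S S . L], [T → . , /], [T → . S d] }  — shift, reduce
  I15: { [S → d .], [T → S d .] }  — 2 reduces
  I16: { [S → S S L .] }  — reduce
  I17: { [L → . , T ,], [L → . T g], [S → . S S L], [S → . d], [S → . g T L], [S → .], [S → S . S L], [S → S S . L], [T → . , /], [T → . S d], [T → S . d] }  — shift, reduce

I0 contains reduce item [S → .] and shift items [S → . d], [S → . g T L], [T → . , /] — shift-reduce conflict.
I2 contains reduce item [S → .] and shift items [S → . d], [S → . g T L], [T → S . d] — shift-reduce conflict.
I5 contains reduce item [S → .] and shift items [S → . d], [S → . g T L], [T → . , /] — shift-reduce conflict.
I6 contains reduce item [S → .] and shift items [L → . , T ,], [S → . d], [S → . g T L], [T → . , /] — shift-reduce conflict.
I7 contains reduce item [S → .] and shift items [S → . d], [S → . g T L], [T → . , /], [T → , . /] — shift-reduce conflict.
I14 contains reduce item [S → .] and shift items [L → . , T ,], [S → . d], [S → . g T L], [T → . , /] — shift-reduce conflict.
I17 contains reduce item [S → .] and shift items [L → . , T ,], [S → . d], [S → . g T L], [T → . , /], [T → S . d] — shift-reduce conflict.

Answer: Yes — I0: [S → .] vs [S → . d]; I2: [S → .] vs [S → . d]; I5: [S → .] vs [S → . d]; I6: [S → .] vs [L → . , T ,]; I7: [S → .] vs [S → . d]; I14: [S → .] vs [L → . , T ,]; I17: [S → .] vs [L → . , T ,]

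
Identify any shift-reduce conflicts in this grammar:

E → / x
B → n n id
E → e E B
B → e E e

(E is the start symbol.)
No shift-reduce conflicts

Augment with E' → E and build the canonical LR(0) collection (I0 = CLOSURE({[E' → . E]}), then GOTO on every symbol after a dot until no new states appear). It has 13 states:
  I0: { [E → . / x], [E → . e E B], [E' → . E] }  — shift
  I1: { [E → / . x] }  — shift
  I2: { [E' → E .] }  — accept
  I3: { [E → . / x], [E → . e E B], [E → e . E B] }  — shift
  I4: { [B → . e E e], [B → . n n id], [E → e E . B] }  — shift
  I5: { [E → e E B .] }  — reduce
  I6: { [B → e . E e], [E → . / x], [E → . e E B] }  — shift
  I7: { [B → n . n id] }  — shift
  I8: { [B → n n . id] }  — shift
  I9: { [B → n n id .] }  — reduce
  I10: { [B → e E . e] }  — shift
  I11: { [B → e E e .] }  — reduce
  I12: { [E → / x .] }  — reduce

No state contains both a complete item and a shift item.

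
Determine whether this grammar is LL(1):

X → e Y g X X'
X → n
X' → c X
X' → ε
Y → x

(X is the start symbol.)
No. Predict set conflict for X': { 'c' }

Relevant sets:
  FOLLOW(X') = { $, 'c' }

For X:
  PREDICT(X → e Y g X X') = { 'e' }
  PREDICT(X → n) = { 'n' }
For X':
  PREDICT(X' → c X) = { 'c' }
  PREDICT(X' → ε) = { $, 'c' }
Y has a single production, so nothing to check there.

Conflict found: Predict set conflict for X': { 'c' }
The grammar is NOT LL(1).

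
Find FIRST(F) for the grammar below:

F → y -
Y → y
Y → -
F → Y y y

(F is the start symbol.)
{ '-', 'y' }

To compute FIRST(F), examine every production with F on the left-hand side, reading each right-hand side left to right until a non-nullable symbol is reached.

FIRST sets of the other non-terminals involved (by the same procedure, iterated to a fixed point):
  FIRST(Y) = { '-', 'y' }

From F → y -:
  - y is a terminal: add 'y' and stop
From F → Y y y:
  - Y is a non-terminal: add FIRST(Y) \ {ε} = { '-', 'y' }
    Y is not nullable, so stop

Collecting: FIRST(F) = { '-', 'y' }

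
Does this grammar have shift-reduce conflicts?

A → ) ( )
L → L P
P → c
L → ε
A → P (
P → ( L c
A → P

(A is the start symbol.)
A shift-reduce conflict occurs when an LR(0) state has both:
  - a complete (reduce) item [A → α .] (dot at the end), and
  - a shift item [B → β . c γ] (dot before a terminal).

Augment with A' → A and build the canonical LR(0) collection (I0 = CLOSURE({[A' → . A]}), then GOTO on every symbol after a dot until no new states appear). It has 12 states:
  I0: { [A → . ) ( )], [A → . P (], [A → . P], [A' → . A], [P → . ( L c], [P → . c] }  — shift
  I1: { [L → . L P], [L → .], [P → ( . L c] }  — reduce
  I2: { [A → ) . ( )] }  — shift
  I3: { [A' → A .] }  — accept
  I4: { [A → P . (], [A → P .] }  — shift, reduce
  I5: { [P → c .] }  — reduce
  I6: { [A → P ( .] }  — reduce
  I7: { [A → ) ( . )] }  — shift
  I8: { [A → ) ( ) .] }  — reduce
  I9: { [L → L . P], [P → ( L . c], [P → . ( L c], [P → . c] }  — shift
  I10: { [L → L P .] }  — reduce
  I11: { [P → ( L c .], [P → c .] }  — 2 reduces

I4 contains reduce item [A → P .] and shift item [A → P . (] — shift-reduce conflict.

Answer: Yes — I4: [A → P .] vs [A → P . (]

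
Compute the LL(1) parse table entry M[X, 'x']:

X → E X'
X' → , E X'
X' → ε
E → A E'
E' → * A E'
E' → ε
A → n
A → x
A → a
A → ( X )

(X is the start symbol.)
X → E X'

To find M[X, 'x'], we find productions for X where 'x' is in the predict set (PREDICT(N → α) = (FIRST(α) \ {ε}) ∪ (FOLLOW(N) if α ⇒* ε)).

Relevant sets:
  FIRST(E) = { '(', 'a', 'n', 'x' }

X → E X': PREDICT = { '(', 'a', 'n', 'x' }
  'x' is in predict set, so this production goes in M[X, 'x']

M[X, 'x'] = X → E X'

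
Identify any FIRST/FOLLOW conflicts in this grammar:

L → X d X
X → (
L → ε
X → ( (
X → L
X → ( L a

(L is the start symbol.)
Nullable non-terminals: L, X.
FIRST sets used below: FIRST(X) = { '(', 'd', ε }, FIRST(L) = { '(', 'd', ε }

L: nullable alternative(s) L → ε; FOLLOW(L) = { $, 'a', 'd' }
  L → X d X: FIRST \ {ε} = { '(', 'd' } — overlaps FOLLOW(L) on { 'd' }: CONFLICT
  L → ε: FIRST \ {ε} = { } — this is the only nullable alternative, skip

X: nullable alternative(s) X → L; FOLLOW(X) = { $, 'a', 'd' }
  X → (: FIRST \ {ε} = { '(' } — disjoint from FOLLOW(X)
  X → ( (: FIRST \ {ε} = { '(' } — disjoint from FOLLOW(X)
  X → L: FIRST \ {ε} = { '(', 'd' } — this is the only nullable alternative, skip
  X → ( L a: FIRST \ {ε} = { '(' } — disjoint from FOLLOW(X)

So the grammar has 1 FIRST/FOLLOW conflict (marked CONFLICT above).

Answer: Yes. L → X d X with FOLLOW(L) on { 'd' }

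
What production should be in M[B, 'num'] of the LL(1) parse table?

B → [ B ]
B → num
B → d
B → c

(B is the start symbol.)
To find M[B, 'num'], we find productions for B where 'num' is in the predict set (PREDICT(N → α) = (FIRST(α) \ {ε}) ∪ (FOLLOW(N) if α ⇒* ε)).

B → [ B ]: PREDICT = { '[' }
B → num: PREDICT = { 'num' }
  'num' is in predict set, so this production goes in M[B, 'num']
B → d: PREDICT = { 'd' }
B → c: PREDICT = { 'c' }

M[B, 'num'] = B → num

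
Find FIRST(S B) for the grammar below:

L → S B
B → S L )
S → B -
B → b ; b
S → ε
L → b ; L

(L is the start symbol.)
{ 'b' }

FIRST sets of the non-terminals involved (from the grammar, by fixed-point iteration):
  FIRST(S) = { 'b', ε }
  FIRST(B) = { 'b' }

To compute FIRST(S B), process the symbols left to right:
Symbol S is a non-terminal. Add FIRST(S) \ {ε} = { 'b' }
S is nullable (ε ∈ FIRST(S)), continue to the next symbol.
Symbol B is a non-terminal. Add FIRST(B) \ {ε} = { 'b' }
B is not nullable (ε ∉ FIRST(B)), so stop here.
FIRST(S B) = { 'b' }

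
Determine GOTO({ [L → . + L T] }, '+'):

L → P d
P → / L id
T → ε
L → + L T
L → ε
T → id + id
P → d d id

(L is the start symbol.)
{ [L → + . L T], [L → . + L T], [L → . P d], [L → .], [P → . / L id], [P → . d d id] }

GOTO(I, '+') = CLOSURE({ [A → αX.β] : [A → α.Xβ] ∈ I, X = '+' })

Items with dot before '+', with the dot advanced:
  [L → . + L T] → [L → + . L T]
Closure of the advanced items:
  [L → + . L T] has the dot before L: add [L → . P d], [L → . + L T], [L → .]
  [L → . P d] has the dot before P: add [P → . / L id], [P → . d d id]

GOTO = { [L → + . L T], [L → . + L T], [L → . P d], [L → .], [P → . / L id], [P → . d d id] }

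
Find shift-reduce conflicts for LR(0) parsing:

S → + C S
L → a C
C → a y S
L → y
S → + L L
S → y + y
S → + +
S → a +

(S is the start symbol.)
No shift-reduce conflicts

Augment with S' → S and build the canonical LR(0) collection (I0 = CLOSURE({[S' → . S]}), then GOTO on every symbol after a dot until no new states appear). It has 20 states:
  I0: { [S → . + +], [S → . + C S], [S → . + L L], [S → . a +], [S → . y + y], [S' → . S] }  — shift
  I1: { [C → . a y S], [L → . a C], [L → . y], [S → + . +], [S → + . C S], [S → + . L L] }  — shift
  I2: { [S' → S .] }  — accept
  I3: { [S → a . +] }  — shift
  I4: { [S → y . + y] }  — shift
  I5: { [S → y + . y] }  — shift
  I6: { [S → y + y .] }  — reduce
  I7: { [S → a + .] }  — reduce
  I8: { [S → + + .] }  — reduce
  I9: { [S → + C . S], [S → . + +], [S → . + C S], [S → . + L L], [S → . a +], [S → . y + y] }  — shift
  I10: { [L → . a C], [L → . y], [S → + L . L] }  — shift
  I11: { [C → . a y S], [C → a . y S], [L → a . C] }  — shift
  I12: { [L → y .] }  — reduce
  I13: { [L → a C .] }  — reduce
  I14: { [C → a . y S] }  — shift
  I15: { [C → a y . S], [S → . + +], [S → . + C S], [S → . + L L], [S → . a +], [S → . y + y] }  — shift
  I16: { [C → a y S .] }  — reduce
  I17: { [S → + L L .] }  — reduce
  I18: { [C → . a y S], [L → a . C] }  — shift
  I19: { [S → + C S .] }  — reduce

No state contains both a complete item and a shift item.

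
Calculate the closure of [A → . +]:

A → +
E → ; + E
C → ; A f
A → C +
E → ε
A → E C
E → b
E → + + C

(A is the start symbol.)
To compute CLOSURE, for each item [A → α.Bβ] where B is a non-terminal, add [B → .γ] for all productions B → γ; repeat for the newly added items until nothing changes.

Start with: [A → . +]
The dot precedes the terminal '+', so nothing is added.

CLOSURE = { [A → . +] }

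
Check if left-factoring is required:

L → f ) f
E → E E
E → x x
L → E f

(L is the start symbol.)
Left-factoring is needed when two productions for the same non-terminal
share a common prefix on the right-hand side.

Productions for L:
  L → f ) f
  L → E f
Productions for E:
  E → E E
  E → x x

No common prefixes found.

Answer: No, left-factoring is not needed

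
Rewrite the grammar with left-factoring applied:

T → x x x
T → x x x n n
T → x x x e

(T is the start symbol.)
Left-factoring transforms A → αβ₁ | αβ₂ into A → αA' and A' → β₁ | β₂
(α is the longest common prefix among the alternatives). Repeat until
no nonterminal has two alternatives with a common prefix.

Round 1: T has alternatives sharing prefix 'x x x'. Introduce T': T → x x x T'
  Add: T' → ε
  Add: T' → n n
  Add: T' → e

No remaining common prefixes — done.

Resulting grammar:
T → x x x T'
T' → ε
T' → n n
T' → e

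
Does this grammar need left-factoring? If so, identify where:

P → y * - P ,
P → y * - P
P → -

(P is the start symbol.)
Left-factoring is needed when two productions for the same non-terminal
share a common prefix on the right-hand side.

Productions for P:
  P → y * - P ,
  P → y * - P
  P → -

Found common prefix 'y * - P' in productions for P

Answer: Yes, P has productions with common prefix 'y * - P'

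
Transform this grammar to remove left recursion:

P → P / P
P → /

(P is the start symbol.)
P → / P'
P' → / P P'
P' → ε

P is directly left-recursive. The standard transformation for
  A → A α₁ | ... | A α_m | β₁ | ... | β_n
is
  A  → β₁ A' | ... | β_n A'
  A' → α₁ A' | ... | α_m A' | ε

P → / becomes P → / P'
P → P / P becomes P' → / P P'
Add P' → ε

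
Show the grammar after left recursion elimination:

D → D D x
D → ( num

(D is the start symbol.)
D → ( num D'
D' → D x D'
D' → ε

D is directly left-recursive. The standard transformation for
  A → A α₁ | ... | A α_m | β₁ | ... | β_n
is
  A  → β₁ A' | ... | β_n A'
  A' → α₁ A' | ... | α_m A' | ε

D → ( num becomes D → ( num D'
D → D D x becomes D' → D x D'
Add D' → ε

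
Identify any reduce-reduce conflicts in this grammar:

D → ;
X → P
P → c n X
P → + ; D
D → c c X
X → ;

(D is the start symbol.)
A reduce-reduce conflict occurs when an LR(0) state has two complete items [A → α .] and [B → β .] — both call for a reduction, and with no lookahead the parser cannot choose between them.

Augment with D' → D and build the canonical LR(0) collection (I0 = CLOSURE({[D' → . D]}), then GOTO on every symbol after a dot until no new states appear). It has 14 states:
  I0: { [D → . ;], [D → . c c X], [D' → . D] }  — shift
  I1: { [D → ; .] }  — reduce
  I2: { [D' → D .] }  — accept
  I3: { [D → c . c X] }  — shift
  I4: { [D → c c . X], [P → . + ; D], [P → . c n X], [X → . ;], [X → . P] }  — shift
  I5: { [P → + . ; D] }  — shift
  I6: { [X → ; .] }  — reduce
  I7: { [X → P .] }  — reduce
  I8: { [D → c c X .] }  — reduce
  I9: { [P → c . n X] }  — shift
  I10: { [P → . + ; D], [P → . c n X], [P → c n . X], [X → . ;], [X → . P] }  — shift
  I11: { [P → c n X .] }  — reduce
  I12: { [D → . ;], [D → . c c X], [P → + ; . D] }  — shift
  I13: { [P → + ; D .] }  — reduce

No state contains more than one complete item.

Answer: No reduce-reduce conflicts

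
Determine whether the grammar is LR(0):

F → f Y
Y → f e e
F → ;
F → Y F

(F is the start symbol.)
Yes, the grammar is LR(0)

Augment with F' → F and build the canonical LR(0) collection (I0 = CLOSURE({[F' → . F]}), then GOTO on every symbol after a dot until no new states appear). It has 10 states:
  I0: { [F → . ;], [F → . Y F], [F → . f Y], [F' → . F], [Y → . f e e] }  — shift
  I1: { [F → ; .] }  — reduce
  I2: { [F' → F .] }  — accept
  I3: { [F → . ;], [F → . Y F], [F → . f Y], [F → Y . F], [Y → . f e e] }  — shift
  I4: { [F → f . Y], [Y → . f e e], [Y → f . e e] }  — shift
  I5: { [F → f Y .] }  — reduce
  I6: { [Y → f e . e] }  — shift
  I7: { [Y → f . e e] }  — shift
  I8: { [Y → f e e .] }  — reduce
  I9: { [F → Y F .] }  — reduce

Every state is either a pure shift/goto state or contains exactly one complete item and nothing to shift — no conflicts. The grammar is LR(0).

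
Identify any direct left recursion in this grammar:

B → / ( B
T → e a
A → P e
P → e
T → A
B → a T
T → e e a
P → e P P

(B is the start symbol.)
B → / ( B: starts with '/'
T → e a: starts with e
A → P e: starts with P
P → e: starts with e
T → A: starts with A
B → a T: starts with a
T → e e a: starts with e
P → e P P: starts with e

No direct left recursion found.

Answer: No direct left recursion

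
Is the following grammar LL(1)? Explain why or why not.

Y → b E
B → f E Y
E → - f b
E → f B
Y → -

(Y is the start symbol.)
Yes, the grammar is LL(1).

A grammar is LL(1) if for each non-terminal N with multiple productions, the predict sets of those productions are pairwise disjoint, where PREDICT(N → α) = (FIRST(α) \ {ε}) ∪ (FOLLOW(N) if α ⇒* ε).

For Y:
  PREDICT(Y → b E) = { 'b' }
  PREDICT(Y → '-') = { '-' }
For E:
  PREDICT(E → '-' f b) = { '-' }
  PREDICT(E → f B) = { 'f' }
B has a single production, so nothing to check there.

All predict sets are disjoint. The grammar IS LL(1).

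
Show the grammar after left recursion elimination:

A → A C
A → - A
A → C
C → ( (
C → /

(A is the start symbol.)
A → - A A'
A → C A'
A' → C A'
A' → ε
C → ( (
C → /

A is directly left-recursive. The standard transformation for
  A → A α₁ | ... | A α_m | β₁ | ... | β_n
is
  A  → β₁ A' | ... | β_n A'
  A' → α₁ A' | ... | α_m A' | ε

A → - A becomes A → - A A'
A → C becomes A → C A'
A → A C becomes A' → C A'
Add A' → ε

Productions for other non-terminals are unchanged:
  C → ( (
  C → /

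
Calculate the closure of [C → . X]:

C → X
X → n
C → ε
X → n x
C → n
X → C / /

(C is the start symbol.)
{ [C → . X], [C → . n], [C → .], [X → . C / /], [X → . n x], [X → . n] }

Start with: [C → . X]
  [C → . X] has the dot before X: add [X → . n], [X → . n x], [X → . C / /]
  [X → . C / /] has the dot before C: add [C → .], [C → . n]
No further items can be added.

CLOSURE = { [C → . X], [C → . n], [C → .], [X → . C / /], [X → . n x], [X → . n] }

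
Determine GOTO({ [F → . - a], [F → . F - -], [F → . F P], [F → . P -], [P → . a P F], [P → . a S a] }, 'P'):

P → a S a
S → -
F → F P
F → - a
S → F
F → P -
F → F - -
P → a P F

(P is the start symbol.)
{ [F → P . -] }

GOTO(I, 'P') = CLOSURE({ [A → αX.β] : [A → α.Xβ] ∈ I, X = 'P' })

Items with dot before 'P', with the dot advanced:
  [F → . P -] → [F → P . -]
Closure adds nothing (no advanced item has the dot before a non-terminal).

GOTO = { [F → P . -] }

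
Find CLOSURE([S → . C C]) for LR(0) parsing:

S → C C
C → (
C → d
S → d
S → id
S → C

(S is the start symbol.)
{ [C → . (], [C → . d], [S → . C C] }

Start with: [S → . C C]
  [S → . C C] has the dot before C: add [C → . (], [C → . d]
No further items can be added.

CLOSURE = { [C → . (], [C → . d], [S → . C C] }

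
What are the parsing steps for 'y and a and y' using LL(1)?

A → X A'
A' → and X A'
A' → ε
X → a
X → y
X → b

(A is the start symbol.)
Stack is shown with the top on the left.

Stack       Input            Action
-----------------------------------
A $         y and a and y $  output A → X A'
X A' $      y and a and y $  output X → y
y A' $      y and a and y $  match 'y'
A' $        and a and y $    output A' → and X A'
and X A' $  and a and y $    match 'and'
X A' $      a and y $        output X → a
a A' $      a and y $        match 'a'
A' $        and y $          output A' → and X A'
and X A' $  and y $          match 'and'
X A' $      y $              output X → y
y A' $      y $              match 'y'
A' $        $                output A' → ε
$           $                accept

The string is accepted.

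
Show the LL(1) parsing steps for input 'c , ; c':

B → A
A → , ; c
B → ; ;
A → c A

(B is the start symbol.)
Stack is shown with the top on the left.

Stack    Input      Action
--------------------------
B $      c , ; c $  output B → A
A $      c , ; c $  output A → c A
c A $    c , ; c $  match 'c'
A $      , ; c $    output A → , ; c
, ; c $  , ; c $    match ','
; c $    ; c $      match ';'
c $      c $        match 'c'
$        $          accept

The string is accepted.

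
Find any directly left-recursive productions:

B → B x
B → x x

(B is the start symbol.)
Direct left recursion occurs when N → N α for some non-terminal N (the right-hand side begins with the left-hand side itself).

B → B x: LEFT RECURSIVE (starts with B)
B → x x: starts with x

The grammar has direct left recursion on: B.

Answer: Yes, B is left-recursive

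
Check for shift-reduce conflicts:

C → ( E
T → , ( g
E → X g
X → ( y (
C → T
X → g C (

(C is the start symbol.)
Augment with C' → C and build the canonical LR(0) collection (I0 = CLOSURE({[C' → . C]}), then GOTO on every symbol after a dot until no new states appear). It has 16 states:
  I0: { [C → . ( E], [C → . T], [C' → . C], [T → . , ( g] }  — shift
  I1: { [C → ( . E], [E → . X g], [X → . ( y (], [X → . g C (] }  — shift
  I2: { [T → , . ( g] }  — shift
  I3: { [C' → C .] }  — accept
  I4: { [C → T .] }  — reduce
  I5: { [T → , ( . g] }  — shift
  I6: { [T → , ( g .] }  — reduce
  I7: { [X → ( . y (] }  — shift
  I8: { [C → ( E .] }  — reduce
  I9: { [E → X . g] }  — shift
  I10: { [C → . ( E], [C → . T], [T → . , ( g], [X → g . C (] }  — shift
  I11: { [X → g C . (] }  — shift
  I12: { [X → g C ( .] }  — reduce
  I13: { [E → X g .] }  — reduce
  I14: { [X → ( y . (] }  — shift
  I15: { [X → ( y ( .] }  — reduce

No state contains both a complete item and a shift item.

Answer: No shift-reduce conflicts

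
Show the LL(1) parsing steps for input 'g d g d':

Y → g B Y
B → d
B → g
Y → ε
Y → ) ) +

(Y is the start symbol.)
LL(1) parsing maintains a stack (initially the start symbol over $) and the input. At each step: if the stack top is a terminal, match it against the current input token; if it is a non-terminal N, replace it with the RHS of M[N, lookahead] (the unique production whose predict set contains the lookahead).

Stack is shown with the top on the left.

Stack    Input      Action
--------------------------
Y $      g d g d $  output Y → g B Y
g B Y $  g d g d $  match 'g'
B Y $    d g d $    output B → d
d Y $    d g d $    match 'd'
Y $      g d $      output Y → g B Y
g B Y $  g d $      match 'g'
B Y $    d $        output B → d
d Y $    d $        match 'd'
Y $      $          output Y → ε
$        $          accept

The string is accepted.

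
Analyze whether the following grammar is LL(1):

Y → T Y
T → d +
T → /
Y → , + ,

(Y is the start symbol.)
A grammar is LL(1) if for each non-terminal N with multiple productions, the predict sets of those productions are pairwise disjoint, where PREDICT(N → α) = (FIRST(α) \ {ε}) ∪ (FOLLOW(N) if α ⇒* ε).

Relevant sets:
  FIRST(T) = { '/', 'd' }

For Y:
  PREDICT(Y → T Y) = { '/', 'd' }
  PREDICT(Y → ',' '+' ',') = { ',' }
For T:
  PREDICT(T → d '+') = { 'd' }
  PREDICT(T → '/') = { '/' }

All predict sets are disjoint. The grammar IS LL(1).

Answer: Yes, the grammar is LL(1).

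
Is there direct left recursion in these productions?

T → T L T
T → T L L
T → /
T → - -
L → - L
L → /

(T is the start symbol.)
Direct left recursion occurs when N → N α for some non-terminal N (the right-hand side begins with the left-hand side itself).

T → T L T: LEFT RECURSIVE (starts with T)
T → T L L: LEFT RECURSIVE (starts with T)
T → /: starts with '/'
T → - -: starts with '-'
L → - L: starts with '-'
L → /: starts with '/'

The grammar has direct left recursion on: T.

Answer: Yes, T is left-recursive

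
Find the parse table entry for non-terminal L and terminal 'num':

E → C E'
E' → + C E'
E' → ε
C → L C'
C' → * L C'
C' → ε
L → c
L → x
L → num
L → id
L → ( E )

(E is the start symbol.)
L → num

To find M[L, 'num'], we find productions for L where 'num' is in the predict set (PREDICT(N → α) = (FIRST(α) \ {ε}) ∪ (FOLLOW(N) if α ⇒* ε)).

L → c: PREDICT = { 'c' }
L → x: PREDICT = { 'x' }
L → num: PREDICT = { 'num' }
  'num' is in predict set, so this production goes in M[L, 'num']
L → id: PREDICT = { 'id' }
L → ( E ): PREDICT = { '(' }

M[L, 'num'] = L → num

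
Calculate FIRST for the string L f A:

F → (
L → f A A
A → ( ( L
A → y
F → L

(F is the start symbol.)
{ 'f' }

FIRST sets of the non-terminals involved (from the grammar, by fixed-point iteration):
  FIRST(L) = { 'f' }

To compute FIRST(L f A), process the symbols left to right:
Symbol L is a non-terminal. Add FIRST(L) \ {ε} = { 'f' }
L is not nullable (ε ∉ FIRST(L)), so stop here.
FIRST(L f A) = { 'f' }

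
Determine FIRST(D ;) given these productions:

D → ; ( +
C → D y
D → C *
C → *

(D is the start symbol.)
FIRST sets of the non-terminals involved (from the grammar, by fixed-point iteration):
  FIRST(D) = { '*', ';' }

To compute FIRST(D ;), process the symbols left to right:
Symbol D is a non-terminal. Add FIRST(D) \ {ε} = { '*', ';' }
D is not nullable (ε ∉ FIRST(D)), so stop here.
FIRST(D ;) = { '*', ';' }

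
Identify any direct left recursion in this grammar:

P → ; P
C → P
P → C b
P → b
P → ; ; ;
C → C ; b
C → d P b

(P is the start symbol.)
Yes, C is left-recursive

Direct left recursion occurs when N → N α for some non-terminal N (the right-hand side begins with the left-hand side itself).

P → ; P: starts with ';'
C → P: starts with P
P → C b: starts with C
P → b: starts with b
P → ; ; ;: starts with ';'
C → C ; b: LEFT RECURSIVE (starts with C)
C → d P b: starts with d

The grammar has direct left recursion on: C.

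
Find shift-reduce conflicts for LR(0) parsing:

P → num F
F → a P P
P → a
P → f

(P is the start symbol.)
No shift-reduce conflicts

A shift-reduce conflict occurs when an LR(0) state has both:
  - a complete (reduce) item [A → α .] (dot at the end), and
  - a shift item [B → β . c γ] (dot before a terminal).

Augment with P' → P and build the canonical LR(0) collection (I0 = CLOSURE({[P' → . P]}), then GOTO on every symbol after a dot until no new states appear). It has 9 states:
  I0: { [P → . a], [P → . f], [P → . num F], [P' → . P] }  — shift
  I1: { [P' → P .] }  — accept
  I2: { [P → a .] }  — reduce
  I3: { [P → f .] }  — reduce
  I4: { [F → . a P P], [P → num . F] }  — shift
  I5: { [P → num F .] }  — reduce
  I6: { [F → a . P P], [P → . a], [P → . f], [P → . num F] }  — shift
  I7: { [F → a P . P], [P → . a], [P → . f], [P → . num F] }  — shift
  I8: { [F → a P P .] }  — reduce

No state contains both a complete item and a shift item.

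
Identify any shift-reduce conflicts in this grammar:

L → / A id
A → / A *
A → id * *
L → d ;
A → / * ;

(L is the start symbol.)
A shift-reduce conflict occurs when an LR(0) state has both:
  - a complete (reduce) item [A → α .] (dot at the end), and
  - a shift item [B → β . c γ] (dot before a terminal).

Augment with L' → L and build the canonical LR(0) collection (I0 = CLOSURE({[L' → . L]}), then GOTO on every symbol after a dot until no new states appear). It has 15 states:
  I0: { [L → . / A id], [L → . d ;], [L' → . L] }  — shift
  I1: { [A → . / * ;], [A → . / A *], [A → . id * *], [L → / . A id] }  — shift
  I2: { [L' → L .] }  — accept
  I3: { [L → d . ;] }  — shift
  I4: { [L → d ; .] }  — reduce
  I5: { [A → . / * ;], [A → . / A *], [A → . id * *], [A → / . * ;], [A → / . A *] }  — shift
  I6: { [L → / A . id] }  — shift
  I7: { [A → id . * *] }  — shift
  I8: { [A → id * . *] }  — shift
  I9: { [A → id * * .] }  — reduce
  I10: { [L → / A id .] }  — reduce
  I11: { [A → / * . ;] }  — shift
  I12: { [A → / A . *] }  — shift
  I13: { [A → / A * .] }  — reduce
  I14: { [A → / * ; .] }  — reduce

No state contains both a complete item and a shift item.

Answer: No shift-reduce conflicts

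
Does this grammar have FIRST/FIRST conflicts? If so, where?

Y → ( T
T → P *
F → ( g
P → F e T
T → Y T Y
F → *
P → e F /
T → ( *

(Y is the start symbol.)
Yes. T → P '*' / T → Y T Y on { '(' }; T → P '*' / T → '(' '*' on { '(' }; T → Y T Y / T → '(' '*' on { '(' }

A FIRST/FIRST conflict occurs when two productions N → α and N → β for the same non-terminal have FIRST(α) ∩ FIRST(β) ≠ ∅ (with ε ∈ FIRST of a nullable right-hand side, so two nullable alternatives also conflict).

FIRST sets of the non-terminals at (or reachable through a nullable prefix from) the front of some alternative:
  FIRST(P) = { '(', '*', 'e' }
  FIRST(Y) = { '(' }
  FIRST(F) = { '(', '*' }

Productions for T:
  T → P *: FIRST = { '(', '*', 'e' }
  T → Y T Y: FIRST = { '(' }
  T → ( *: FIRST = { '(' }
Productions for F:
  F → ( g: FIRST = { '(' }
  F → *: FIRST = { '*' }
Productions for P:
  P → F e T: FIRST = { '(', '*' }
  P → e F /: FIRST = { 'e' }
Y has only one production, so no FIRST/FIRST conflict is possible there.

Conflict for T: T → P * and T → Y T Y
  Overlap: { '(' }
Conflict for T: T → P * and T → ( *
  Overlap: { '(' }
Conflict for T: T → Y T Y and T → ( *
  Overlap: { '(' }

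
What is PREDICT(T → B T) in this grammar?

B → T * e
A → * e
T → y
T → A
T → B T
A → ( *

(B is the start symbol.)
{ '(', '*', 'y' }

PREDICT(T → B T) = (FIRST(RHS) \ {ε}) ∪ (FOLLOW(T) if ε ∈ FIRST(RHS), i.e. RHS ⇒* ε)
FIRST(B) = { '(', '*', 'y' }
FIRST(B T) = { '(', '*', 'y' }
ε ∉ FIRST(B T), so FOLLOW(T) is not added.
PREDICT(T → B T) = { '(', '*', 'y' }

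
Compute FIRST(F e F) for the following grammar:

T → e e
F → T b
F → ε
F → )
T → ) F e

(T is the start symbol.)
{ ')', 'e' }

FIRST sets of the non-terminals involved (from the grammar, by fixed-point iteration):
  FIRST(F) = { ')', 'e', ε }

To compute FIRST(F e F), process the symbols left to right:
Symbol F is a non-terminal. Add FIRST(F) \ {ε} = { ')', 'e' }
F is nullable (ε ∈ FIRST(F)), continue to the next symbol.
Symbol e is a terminal. Add 'e' and stop.
FIRST(F e F) = { ')', 'e' }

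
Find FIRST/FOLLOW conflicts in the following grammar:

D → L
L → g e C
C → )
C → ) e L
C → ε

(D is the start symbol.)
A FIRST/FOLLOW conflict occurs when a non-terminal N has a nullable alternative N → β (β ⇒* ε) and another alternative N → α with FIRST(α) ∩ FOLLOW(N) ≠ ∅: on such a lookahead the parser cannot decide between expanding α and letting N vanish via β.

Nullable non-terminals: C.

C: nullable alternative(s) C → ε; FOLLOW(C) = { $ }
  C → ): FIRST \ {ε} = { ')' } — disjoint from FOLLOW(C)
  C → ) e L: FIRST \ {ε} = { ')' } — disjoint from FOLLOW(C)
  C → ε: FIRST \ {ε} = { } — this is the only nullable alternative, skip

D, L have no nullable alternative, so no FIRST/FOLLOW check is needed there.

No FIRST/FOLLOW conflicts found.

Answer: No FIRST/FOLLOW conflicts.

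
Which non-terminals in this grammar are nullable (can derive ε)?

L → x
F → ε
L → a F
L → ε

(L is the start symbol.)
{ 'F', 'L' }

A non-terminal is nullable if it can derive ε (the empty string): either it has an ε-production, or it has a production whose right-hand side consists entirely of nullable non-terminals.

ε-productions: F → ε, L → ε
So F, L are immediately nullable.
Every non-terminal is now nullable.
Nullable = { 'F', 'L' }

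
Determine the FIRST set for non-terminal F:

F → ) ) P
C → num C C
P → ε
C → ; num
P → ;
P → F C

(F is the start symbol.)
{ ')' }

From F → ) ) P:
  - ')' is a terminal: add ')' and stop

Collecting: FIRST(F) = { ')' }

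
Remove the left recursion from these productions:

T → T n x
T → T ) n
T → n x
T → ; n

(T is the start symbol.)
T is directly left-recursive. The standard transformation for
  A → A α₁ | ... | A α_m | β₁ | ... | β_n
is
  A  → β₁ A' | ... | β_n A'
  A' → α₁ A' | ... | α_m A' | ε

T → n x becomes T → n x T'
T → ; n becomes T → ; n T'
T → T n x becomes T' → n x T'
T → T ) n becomes T' → ) n T'
Add T' → ε

Resulting grammar:
T → n x T'
T → ; n T'
T' → n x T'
T' → ) n T'
T' → ε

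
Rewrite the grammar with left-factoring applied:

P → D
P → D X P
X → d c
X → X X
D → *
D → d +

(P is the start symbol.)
P → D P'
P' → ε
P' → X P
X → d c
X → X X
D → *
D → d +

Left-factoring transforms A → αβ₁ | αβ₂ into A → αA' and A' → β₁ | β₂
(α is the longest common prefix among the alternatives). Repeat until
no nonterminal has two alternatives with a common prefix.

Round 1: P has alternatives sharing prefix 'D'. Introduce P': P → D P'
  Add: P' → ε
  Add: P' → X P

No remaining common prefixes — done.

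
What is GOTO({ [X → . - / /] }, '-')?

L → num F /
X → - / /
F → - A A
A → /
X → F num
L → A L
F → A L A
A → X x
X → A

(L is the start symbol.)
{ [X → - . / /] }

GOTO(I, '-') = CLOSURE({ [A → αX.β] : [A → α.Xβ] ∈ I, X = '-' })

Items with dot before '-', with the dot advanced:
  [X → . - / /] → [X → - . / /]
Closure adds nothing (no advanced item has the dot before a non-terminal).

GOTO = { [X → - . / /] }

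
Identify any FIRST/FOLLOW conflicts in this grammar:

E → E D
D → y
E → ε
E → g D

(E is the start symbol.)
Yes. E → E D with FOLLOW(E) on { 'y' }

Nullable non-terminals: E.
FIRST sets used below: FIRST(E) = { 'g', 'y', ε }, FIRST(D) = { 'y' }

E: nullable alternative(s) E → ε; FOLLOW(E) = { $, 'y' }
  E → E D: FIRST \ {ε} = { 'g', 'y' } — overlaps FOLLOW(E) on { 'y' }: CONFLICT
  E → ε: FIRST \ {ε} = { } — this is the only nullable alternative, skip
  E → g D: FIRST \ {ε} = { 'g' } — disjoint from FOLLOW(E)

D has no nullable alternative, so no FIRST/FOLLOW check is needed there.

So the grammar has 1 FIRST/FOLLOW conflict (marked CONFLICT above).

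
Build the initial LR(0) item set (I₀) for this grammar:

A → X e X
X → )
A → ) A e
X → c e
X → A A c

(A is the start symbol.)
{ [A → . ) A e], [A → . X e X], [A' → . A], [X → . )], [X → . A A c], [X → . c e] }

First, augment the grammar with A' → A
I₀ = CLOSURE({ [A' → . A] }):
  [A' → . A] has the dot before A: add [A → . X e X], [A → . ) A e]
  [A → . X e X] has the dot before X: add [X → . )], [X → . c e], [X → . A A c]
No further items can be added.

I₀ = { [A → . ) A e], [A → . X e X], [A' → . A], [X → . )], [X → . A A c], [X → . c e] }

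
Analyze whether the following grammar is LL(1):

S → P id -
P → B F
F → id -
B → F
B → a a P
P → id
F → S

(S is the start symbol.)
A grammar is LL(1) if for each non-terminal N with multiple productions, the predict sets of those productions are pairwise disjoint, where PREDICT(N → α) = (FIRST(α) \ {ε}) ∪ (FOLLOW(N) if α ⇒* ε).

Relevant sets:
  FIRST(B) = { 'a', 'id' }
  FIRST(S) = { 'a', 'id' }
  FIRST(F) = { 'a', 'id' }

For P:
  PREDICT(P → B F) = { 'a', 'id' }
  PREDICT(P → id) = { 'id' }
For F:
  PREDICT(F → id '-') = { 'id' }
  PREDICT(F → S) = { 'a', 'id' }
For B:
  PREDICT(B → F) = { 'a', 'id' }
  PREDICT(B → a a P) = { 'a' }
S has a single production, so nothing to check there.

Conflict found: Predict set conflict for P: { 'id' }
The grammar is NOT LL(1).

Answer: No. Predict set conflict for P: { 'id' }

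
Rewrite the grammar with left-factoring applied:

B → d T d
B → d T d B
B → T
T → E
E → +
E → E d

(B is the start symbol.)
Left-factoring transforms A → αβ₁ | αβ₂ into A → αA' and A' → β₁ | β₂
(α is the longest common prefix among the alternatives). Repeat until
no nonterminal has two alternatives with a common prefix.

Round 1: B has alternatives sharing prefix 'd T d'. Introduce B': B → d T d B'
  Add: B' → ε
  Add: B' → B

No remaining common prefixes — done.

Resulting grammar:
B → d T d B'
B' → ε
B' → B
B → T
T → E
E → +
E → E d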